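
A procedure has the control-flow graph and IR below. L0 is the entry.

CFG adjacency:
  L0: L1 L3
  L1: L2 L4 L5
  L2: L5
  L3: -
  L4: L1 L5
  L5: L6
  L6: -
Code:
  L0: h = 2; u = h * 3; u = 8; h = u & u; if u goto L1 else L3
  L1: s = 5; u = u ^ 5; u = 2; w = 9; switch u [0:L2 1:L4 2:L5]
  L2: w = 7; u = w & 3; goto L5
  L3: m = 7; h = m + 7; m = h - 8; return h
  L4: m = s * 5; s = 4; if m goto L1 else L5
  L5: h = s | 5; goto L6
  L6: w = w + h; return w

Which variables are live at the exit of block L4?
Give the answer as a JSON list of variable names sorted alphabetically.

Block summaries:
  L0: def={h,u} ue=∅
  L1: def={s,u,w} ue={u}
  L2: def={u,w} ue=∅
  L3: def={h,m} ue=∅
  L4: def={m,s} ue={s}
  L5: def={h} ue={s}
  L6: def={w} ue={h,w}

Liveness:
  L0 li=∅ lo={u}
  L1 li={u} lo={s,u,w}
  L2 li={s} lo={s,w}
  L3 li=∅ lo=∅
  L4 li={s,u,w} lo={s,u,w}
  L5 li={s,w} lo={h,w}
  L6 li={h,w} lo=∅

live-out(L4) = ["s", "u", "w"]

Answer: ["s", "u", "w"]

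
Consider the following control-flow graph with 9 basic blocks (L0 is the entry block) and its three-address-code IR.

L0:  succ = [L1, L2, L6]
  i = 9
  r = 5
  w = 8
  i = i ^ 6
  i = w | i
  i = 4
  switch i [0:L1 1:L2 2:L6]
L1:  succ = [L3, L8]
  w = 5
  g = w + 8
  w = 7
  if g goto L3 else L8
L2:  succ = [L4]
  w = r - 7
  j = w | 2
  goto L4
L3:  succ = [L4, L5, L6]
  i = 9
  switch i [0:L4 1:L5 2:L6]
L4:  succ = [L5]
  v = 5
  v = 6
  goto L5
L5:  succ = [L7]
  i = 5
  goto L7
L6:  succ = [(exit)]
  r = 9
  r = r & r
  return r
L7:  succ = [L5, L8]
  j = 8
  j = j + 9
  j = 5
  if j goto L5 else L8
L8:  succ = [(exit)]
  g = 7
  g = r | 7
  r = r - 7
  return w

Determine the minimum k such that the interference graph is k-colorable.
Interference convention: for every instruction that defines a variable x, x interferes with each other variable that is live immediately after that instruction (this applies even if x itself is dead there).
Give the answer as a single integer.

Per-block:
  L0 def {i,r,w} use ∅
  L1 def {g,w} use ∅
  L2 def {j,w} use {r}
  L3 def {i} use ∅
  L4 def {v} use ∅
  L5 def {i} use ∅
  L6 def {r} use ∅
  L7 def {j} use ∅
  L8 def {g,r} use {r,w}

Live sets:
  L0: in=∅ out={r}
  L1: in={r} out={r,w}
  L2: in={r} out={r,w}
  L3: in={r,w} out={r,w}
  L4: in={r,w} out={r,w}
  L5: in={r,w} out={r,w}
  L6: in=∅ out=∅
  L7: in={r,w} out={r,w}
  L8: in={r,w} out=∅

Conflict graph:
  g: {r,w}
  i: {r,w}
  j: {r,w}
  r: {g,i,j,v,w}
  v: {r,w}
  w: {g,i,j,r,v}

Colouring:
  lower bound: {g,r,w} mutually conflict ⇒ χ ≥ 3
  3-colouring: c0={r}  c1={w}  c2={g,i,j,v}
  χ = 3

Answer: 3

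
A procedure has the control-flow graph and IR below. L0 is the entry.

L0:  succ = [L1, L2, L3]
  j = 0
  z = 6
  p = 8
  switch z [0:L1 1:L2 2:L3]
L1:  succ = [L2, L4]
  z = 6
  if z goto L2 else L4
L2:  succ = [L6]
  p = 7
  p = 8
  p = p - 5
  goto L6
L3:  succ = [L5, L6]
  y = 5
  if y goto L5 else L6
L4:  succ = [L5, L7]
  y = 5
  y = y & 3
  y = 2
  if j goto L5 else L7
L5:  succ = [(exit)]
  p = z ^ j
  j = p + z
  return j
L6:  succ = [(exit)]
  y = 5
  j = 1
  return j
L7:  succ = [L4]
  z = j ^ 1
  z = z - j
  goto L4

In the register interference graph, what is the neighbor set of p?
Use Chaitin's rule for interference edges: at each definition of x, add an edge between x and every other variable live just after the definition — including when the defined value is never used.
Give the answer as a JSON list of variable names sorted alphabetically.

def/use:
  L0: def={j,p,z} ue=∅
  L1: def={z} ue=∅
  L2: def={p} ue=∅
  L3: def={y} ue=∅
  L4: def={y} ue={j}
  L5: def={j,p} ue={j,z}
  L6: def={j,y} ue=∅
  L7: def={z} ue={j}

Backward fixpoint:
  L0: in=∅ out={j,z}
  L1: in={j} out={j,z}
  L2: in=∅ out=∅
  L3: in={j,z} out={j,z}
  L4: in={j,z} out={j,z}
  L5: in={j,z} out=∅
  L6: in=∅ out=∅
  L7: in={j} out={j,z}

Interfere edges:
  j↔{p,y,z}
  p↔{j,z}
  y↔{j,z}
  z↔{j,p,y}

N(p) = ["j", "z"]

Answer: ["j", "z"]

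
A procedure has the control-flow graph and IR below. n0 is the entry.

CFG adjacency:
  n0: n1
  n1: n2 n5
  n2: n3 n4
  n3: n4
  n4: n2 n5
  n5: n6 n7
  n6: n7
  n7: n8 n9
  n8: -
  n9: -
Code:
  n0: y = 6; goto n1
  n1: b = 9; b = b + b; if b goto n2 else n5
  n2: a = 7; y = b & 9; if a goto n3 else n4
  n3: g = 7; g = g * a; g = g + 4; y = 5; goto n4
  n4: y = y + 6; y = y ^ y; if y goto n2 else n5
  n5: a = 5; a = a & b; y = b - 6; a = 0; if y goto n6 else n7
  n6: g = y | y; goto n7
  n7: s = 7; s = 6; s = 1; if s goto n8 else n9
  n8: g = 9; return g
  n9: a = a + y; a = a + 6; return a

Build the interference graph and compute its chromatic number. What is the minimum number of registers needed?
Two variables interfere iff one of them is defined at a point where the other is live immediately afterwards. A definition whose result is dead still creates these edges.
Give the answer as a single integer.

Per-block:
  n0: {y} / ∅
  n1: {b} / ∅
  n2: {a,y} / {b}
  n3: {g,y} / {a}
  n4: {y} / {y}
  n5: {a,y} / {b}
  n6: {g} / {y}
  n7: {s} / ∅
  n8: {g} / ∅
  n9: {a} / {a,y}

Liveness:
  n0: in=∅ out=∅
  n1: in=∅ out={b}
  n2: in={b} out={a,b,y}
  n3: in={a,b} out={b,y}
  n4: in={b,y} out={b}
  n5: in={b} out={a,y}
  n6: in={a,y} out={a,y}
  n7: in={a,y} out={a,y}
  n8: in=∅ out=∅
  n9: in={a,y} out=∅

Interference:
  a — {b,g,s,y}
  b — {a,g,y}
  g — {a,b,y}
  s — {a,y}
  y — {a,b,g,s}

Chromatic number:
  clique {a,b,g,y} ⇒ need ≥ 4
  4-colouring: r0={a}  r1={y}  r2={b,s}  r3={g}
  χ = 4

Answer: 4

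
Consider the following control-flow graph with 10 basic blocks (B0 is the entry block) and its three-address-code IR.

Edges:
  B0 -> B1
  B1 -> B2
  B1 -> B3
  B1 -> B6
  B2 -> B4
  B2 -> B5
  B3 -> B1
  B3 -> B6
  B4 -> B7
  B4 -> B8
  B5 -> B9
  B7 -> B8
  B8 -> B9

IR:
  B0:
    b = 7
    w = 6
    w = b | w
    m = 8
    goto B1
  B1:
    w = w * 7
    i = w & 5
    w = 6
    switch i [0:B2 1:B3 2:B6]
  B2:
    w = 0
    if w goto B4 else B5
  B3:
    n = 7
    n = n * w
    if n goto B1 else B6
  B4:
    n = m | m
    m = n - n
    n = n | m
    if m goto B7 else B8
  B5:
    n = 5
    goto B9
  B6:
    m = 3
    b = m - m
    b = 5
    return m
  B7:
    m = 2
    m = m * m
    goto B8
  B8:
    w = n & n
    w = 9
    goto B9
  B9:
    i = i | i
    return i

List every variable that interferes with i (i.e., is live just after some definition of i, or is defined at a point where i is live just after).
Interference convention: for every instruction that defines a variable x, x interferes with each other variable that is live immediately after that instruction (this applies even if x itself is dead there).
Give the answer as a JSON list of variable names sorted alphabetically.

Answer: ["m", "n", "w"]

Derivation:
Per-block:
  B0 def {b,m,w} use ∅
  B1 def {i,w} use {w}
  B2 def {w} use ∅
  B3 def {n} use {w}
  B4 def {m,n} use {m}
  B5 def {n} use ∅
  B6 def {b,m} use ∅
  B7 def {m} use ∅
  B8 def {w} use {n}
  B9 def {i} use {i}

Liveness:
  live B0: ∅→{m,w}
  live B1: {m,w}→{i,m,w}
  live B2: {i,m}→{i,m}
  live B3: {m,w}→{m,w}
  live B4: {i,m}→{i,n}
  live B5: {i}→{i}
  live B6: ∅→∅
  live B7: {i,n}→{i,n}
  live B8: {i,n}→{i}
  live B9: {i}→∅

Conflict graph:
  b: {m,w}
  i: {m,n,w}
  m: {b,i,n,w}
  n: {i,m,w}
  w: {b,i,m,n}

N(i) = ["m", "n", "w"]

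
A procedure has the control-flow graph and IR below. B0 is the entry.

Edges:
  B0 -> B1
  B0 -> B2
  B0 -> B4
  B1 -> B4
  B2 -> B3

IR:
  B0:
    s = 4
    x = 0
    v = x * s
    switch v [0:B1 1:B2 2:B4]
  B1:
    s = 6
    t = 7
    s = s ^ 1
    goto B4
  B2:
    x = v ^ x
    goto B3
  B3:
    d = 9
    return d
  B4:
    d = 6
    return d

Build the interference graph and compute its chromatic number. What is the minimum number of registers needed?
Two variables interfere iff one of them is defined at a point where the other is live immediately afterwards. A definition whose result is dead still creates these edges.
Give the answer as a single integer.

Answer: 2

Derivation:
def/use:
  B0: {s,v,x} / ∅
  B1: {s,t} / ∅
  B2: {x} / {v,x}
  B3: {d} / ∅
  B4: {d} / ∅

Backward fixpoint:
  B0: in=∅ out={v,x}
  B1: in=∅ out=∅
  B2: in={v,x} out=∅
  B3: in=∅ out=∅
  B4: in=∅ out=∅

Conflict graph:
  d — ∅
  s — {t,x}
  t — {s}
  v — {x}
  x — {s,v}

Registers:
  lower bound: {s,t} mutually conflict ⇒ χ ≥ 2
  2-colouring: r0={d,s,v}  r1={t,x}
  χ = 2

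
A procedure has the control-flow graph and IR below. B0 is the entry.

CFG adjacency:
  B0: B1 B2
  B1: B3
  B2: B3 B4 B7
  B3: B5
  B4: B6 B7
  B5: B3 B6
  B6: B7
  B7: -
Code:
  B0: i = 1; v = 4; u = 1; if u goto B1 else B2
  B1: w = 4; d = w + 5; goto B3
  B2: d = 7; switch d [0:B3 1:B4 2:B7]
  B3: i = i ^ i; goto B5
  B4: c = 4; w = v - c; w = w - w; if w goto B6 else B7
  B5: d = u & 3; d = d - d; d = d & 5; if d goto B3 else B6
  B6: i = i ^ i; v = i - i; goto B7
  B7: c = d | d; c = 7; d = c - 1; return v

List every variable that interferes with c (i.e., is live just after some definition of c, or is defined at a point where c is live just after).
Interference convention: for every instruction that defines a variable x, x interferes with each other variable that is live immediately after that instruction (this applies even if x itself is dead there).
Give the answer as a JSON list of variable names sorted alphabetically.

Answer: ["d", "i", "v"]

Working:
def/use:
  B0 def {i,u,v} use ∅
  B1 def {d,w} use ∅
  B2 def {d} use ∅
  B3 def {i} use {i}
  B4 def {c,w} use {v}
  B5 def {d} use {u}
  B6 def {i,v} use {i}
  B7 def {c,d} use {d,v}

Backward fixpoint:
  B0 li=∅ lo={i,u,v}
  B1 li={i,u} lo={i,u}
  B2 li={i,u,v} lo={d,i,u,v}
  B3 li={i,u} lo={i,u}
  B4 li={d,i,v} lo={d,i,v}
  B5 li={i,u} lo={d,i,u}
  B6 li={d,i} lo={d,v}
  B7 li={d,v} lo=∅

Interference:
  c: {d,i,v}
  d: {c,i,u,v,w}
  i: {c,d,u,v,w}
  u: {d,i,v,w}
  v: {c,d,i,u,w}
  w: {d,i,u,v}

N(c) = ["d", "i", "v"]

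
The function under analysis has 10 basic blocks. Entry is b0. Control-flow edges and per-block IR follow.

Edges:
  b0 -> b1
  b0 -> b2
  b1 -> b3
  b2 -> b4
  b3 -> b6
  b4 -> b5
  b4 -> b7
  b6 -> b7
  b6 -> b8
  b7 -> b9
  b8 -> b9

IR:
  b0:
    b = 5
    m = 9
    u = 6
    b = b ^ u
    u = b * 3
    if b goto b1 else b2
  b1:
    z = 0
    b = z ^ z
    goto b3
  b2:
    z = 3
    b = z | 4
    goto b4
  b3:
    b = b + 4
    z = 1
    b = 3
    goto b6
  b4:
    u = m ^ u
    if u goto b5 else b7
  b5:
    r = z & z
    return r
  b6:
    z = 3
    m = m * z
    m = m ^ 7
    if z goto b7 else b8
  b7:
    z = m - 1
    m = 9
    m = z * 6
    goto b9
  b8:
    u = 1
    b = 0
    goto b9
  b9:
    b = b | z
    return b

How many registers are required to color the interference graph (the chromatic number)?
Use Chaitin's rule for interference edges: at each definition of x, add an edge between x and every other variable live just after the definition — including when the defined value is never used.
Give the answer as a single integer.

Answer: 4

Derivation:
Per-block:
  b0: def={b,m,u} ue=∅
  b1: def={b,z} ue=∅
  b2: def={b,z} ue=∅
  b3: def={b,z} ue={b}
  b4: def={u} ue={m,u}
  b5: def={r} ue={z}
  b6: def={m,z} ue={m}
  b7: def={m,z} ue={m}
  b8: def={b,u} ue=∅
  b9: def={b} ue={b,z}

Live sets:
  live b0: ∅→{m,u}
  live b1: {m}→{b,m}
  live b2: {m,u}→{b,m,u,z}
  live b3: {b,m}→{b,m}
  live b4: {b,m,u,z}→{b,m,z}
  live b5: {z}→∅
  live b6: {b,m}→{b,m,z}
  live b7: {b,m}→{b,z}
  live b8: {z}→{b,z}
  live b9: {b,z}→∅

Interfere edges:
  b: {m,u,z}
  m: {b,u,z}
  r: ∅
  u: {b,m,z}
  z: {b,m,u}

Colouring:
  {b,m,u,z} pairwise interfere (4-clique) ⇒ χ ≥ 4
  assign b→r0 m→r1 r→r0 u→r2 z→r3 — no edge inside a register ⇒ χ ≤ 4
  χ = 4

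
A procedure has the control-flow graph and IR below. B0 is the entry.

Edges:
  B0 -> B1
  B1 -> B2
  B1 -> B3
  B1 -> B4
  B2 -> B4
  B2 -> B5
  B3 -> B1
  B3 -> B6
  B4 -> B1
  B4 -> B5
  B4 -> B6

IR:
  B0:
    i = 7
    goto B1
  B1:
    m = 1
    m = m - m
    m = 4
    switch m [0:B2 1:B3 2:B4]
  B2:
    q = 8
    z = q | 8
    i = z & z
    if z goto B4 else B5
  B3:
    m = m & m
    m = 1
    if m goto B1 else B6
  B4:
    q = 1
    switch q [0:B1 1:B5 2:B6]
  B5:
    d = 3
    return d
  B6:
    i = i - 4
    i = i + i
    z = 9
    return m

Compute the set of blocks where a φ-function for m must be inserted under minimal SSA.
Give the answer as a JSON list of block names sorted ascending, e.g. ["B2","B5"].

idom tree: B1←B0 B2←B1 B3←B1 B4←B1 B5←B1 B6←B1
Dom∩ at merges:
  B1: preds {B0,B3,B4}: {B0} ∩ {B0,B1,B3} ∩ {B0,B1,B4} = {B0}; idom=B0
  B4: preds {B1,B2}: {B0,B1} ∩ {B0,B1,B2} = {B0,B1}; idom=B1
  B5: preds {B2,B4}: {B0,B1,B2} ∩ {B0,B1,B4} = {B0,B1}; idom=B1
  B6: preds {B3,B4}: {B0,B1,B3} ∩ {B0,B1,B4} = {B0,B1}; idom=B1

DF derivation:
  B1←B0: walk · to B0
  B1←B3: walk B3→B1 to B0
  B1←B4: walk B4→B1 to B0
  B4←B1: walk · to B1
  B4←B2: walk B2 to B1
  B5←B2: walk B2 to B1
  B5←B4: walk B4 to B1
  B6←B3: walk B3 to B1
  B6←B4: walk B4 to B1
  B0: DF=∅
  B1: DF={B1}
  B2: DF={B4,B5}
  B3: DF={B1,B6}
  B4: DF={B1,B5,B6}
  B5: DF=∅
  B6: DF=∅

φ for m: defs {B1,B3}
  DF⁺ = {B1,B6}

Answer: ["B1", "B6"]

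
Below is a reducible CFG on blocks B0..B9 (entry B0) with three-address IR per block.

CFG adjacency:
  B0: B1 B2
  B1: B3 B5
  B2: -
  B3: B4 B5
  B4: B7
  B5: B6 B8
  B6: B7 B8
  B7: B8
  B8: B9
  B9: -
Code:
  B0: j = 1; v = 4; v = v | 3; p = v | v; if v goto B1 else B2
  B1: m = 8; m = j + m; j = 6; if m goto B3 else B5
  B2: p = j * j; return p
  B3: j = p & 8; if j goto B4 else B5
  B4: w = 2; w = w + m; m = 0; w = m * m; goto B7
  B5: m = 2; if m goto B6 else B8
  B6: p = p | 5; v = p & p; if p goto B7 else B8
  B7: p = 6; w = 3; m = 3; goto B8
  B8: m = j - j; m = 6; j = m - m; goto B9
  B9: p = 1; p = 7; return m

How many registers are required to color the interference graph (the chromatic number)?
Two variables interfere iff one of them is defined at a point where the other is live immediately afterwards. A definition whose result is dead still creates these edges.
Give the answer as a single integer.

Answer: 3

Analysis:
Block summaries:
  B0 def {j,p,v} use ∅
  B1 def {j,m} use {j}
  B2 def {p} use {j}
  B3 def {j} use {p}
  B4 def {m,w} use {m}
  B5 def {m} use ∅
  B6 def {p,v} use {p}
  B7 def {m,p,w} use ∅
  B8 def {j,m} use {j}
  B9 def {p} use {m}

Liveness:
  live B0: ∅→{j,p}
  live B1: {j,p}→{j,m,p}
  live B2: {j}→∅
  live B3: {m,p}→{j,m,p}
  live B4: {j,m}→{j}
  live B5: {j,p}→{j,p}
  live B6: {j,p}→{j}
  live B7: {j}→{j}
  live B8: {j}→{m}
  live B9: {m}→∅

Interference:
  j: {m,p,v,w}
  m: {j,p,w}
  p: {j,m,v}
  v: {j,p}
  w: {j,m}

Chromatic number:
  clique {j,m,p} ⇒ need ≥ 3
  assign j→r0 m→r1 p→r2 v→r1 w→r2 — no edge inside a register ⇒ χ ≤ 3
  χ = 3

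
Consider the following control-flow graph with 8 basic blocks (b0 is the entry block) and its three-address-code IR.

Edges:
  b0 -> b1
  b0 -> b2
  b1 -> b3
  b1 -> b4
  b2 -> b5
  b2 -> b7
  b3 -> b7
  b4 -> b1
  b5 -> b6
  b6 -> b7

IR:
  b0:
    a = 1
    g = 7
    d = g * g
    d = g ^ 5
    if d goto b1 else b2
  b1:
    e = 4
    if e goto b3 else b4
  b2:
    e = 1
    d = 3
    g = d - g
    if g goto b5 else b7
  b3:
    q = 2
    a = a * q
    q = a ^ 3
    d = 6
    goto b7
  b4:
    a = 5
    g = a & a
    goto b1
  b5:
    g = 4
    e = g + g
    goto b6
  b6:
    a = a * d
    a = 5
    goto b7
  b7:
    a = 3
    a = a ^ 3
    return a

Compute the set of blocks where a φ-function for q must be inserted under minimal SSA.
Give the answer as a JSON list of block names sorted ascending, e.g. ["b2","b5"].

idom tree: b1←b0 b2←b0 b3←b1 b4←b1 b5←b2 b6←b5 b7←b0
Join-block Dom:
  b1: preds {b0,b4}: {b0} ∩ {b0,b1,b4} = {b0}; idom=b0
  b7: preds {b2,b3,b6}: {b0,b2} ∩ {b0,b1,b3} ∩ {b0,b2,b5,b6} = {b0}; idom=b0

DF derivation:
  b1←b0: walk · to b0
  b1←b4: walk b4→b1 to b0
  b7←b2: walk b2 to b0
  b7←b3: walk b3→b1 to b0
  b7←b6: walk b6→b5→b2 to b0
  b0: DF=∅
  b1: DF={b1,b7}
  b2: DF={b7}
  b3: DF={b7}
  b4: DF={b1}
  b5: DF={b7}
  b6: DF={b7}
  b7: DF=∅

φ for q: defs {b3}
  DF⁺ = {b7}

Answer: ["b7"]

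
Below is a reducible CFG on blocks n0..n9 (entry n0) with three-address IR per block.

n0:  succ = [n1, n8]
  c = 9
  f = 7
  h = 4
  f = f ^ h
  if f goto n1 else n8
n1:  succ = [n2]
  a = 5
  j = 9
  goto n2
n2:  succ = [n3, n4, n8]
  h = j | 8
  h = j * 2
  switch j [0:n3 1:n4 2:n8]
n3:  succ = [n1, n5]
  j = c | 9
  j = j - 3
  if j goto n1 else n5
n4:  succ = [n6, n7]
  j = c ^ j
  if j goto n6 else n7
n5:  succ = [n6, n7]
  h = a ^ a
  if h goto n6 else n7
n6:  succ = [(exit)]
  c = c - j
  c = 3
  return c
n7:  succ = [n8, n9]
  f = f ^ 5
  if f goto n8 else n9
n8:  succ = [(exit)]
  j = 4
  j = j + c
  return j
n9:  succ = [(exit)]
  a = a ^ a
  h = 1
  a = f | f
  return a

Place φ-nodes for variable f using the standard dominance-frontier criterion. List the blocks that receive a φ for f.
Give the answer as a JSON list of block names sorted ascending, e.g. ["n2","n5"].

idom tree: n1←n0 n2←n1 n3←n2 n4←n2 n5←n3 n6←n2 n7←n2 n8←n0 n9←n7
Dom at joins:
  n1: preds {n0,n3}: {n0} ∩ {n0,n1,n2,n3} = {n0}; idom=n0
  n6: preds {n4,n5}: {n0,n1,n2,n4} ∩ {n0,n1,n2,n3,n5} = {n0,n1,n2}; idom=n2
  n7: preds {n4,n5}: {n0,n1,n2,n4} ∩ {n0,n1,n2,n3,n5} = {n0,n1,n2}; idom=n2
  n8: preds {n0,n2,n7}: {n0} ∩ {n0,n1,n2} ∩ {n0,n1,n2,n7} = {n0}; idom=n0

Frontier:
  join n1 pred n0: · stop@n0
  join n1 pred n3: n3→n2→n1 stop@n0
  join n6 pred n4: n4 stop@n2
  join n6 pred n5: n5→n3 stop@n2
  join n7 pred n4: n4 stop@n2
  join n7 pred n5: n5→n3 stop@n2
  join n8 pred n0: · stop@n0
  join n8 pred n2: n2→n1 stop@n0
  join n8 pred n7: n7→n2→n1 stop@n0
  DF(n0)=∅
  DF(n1)={n1,n8}
  DF(n2)={n1,n8}
  DF(n3)={n1,n6,n7}
  DF(n4)={n6,n7}
  DF(n5)={n6,n7}
  DF(n6)=∅
  DF(n7)={n8}
  DF(n8)=∅
  DF(n9)=∅

φ for f: defs {n0,n7}
  DF⁺ = {n8}

Answer: ["n8"]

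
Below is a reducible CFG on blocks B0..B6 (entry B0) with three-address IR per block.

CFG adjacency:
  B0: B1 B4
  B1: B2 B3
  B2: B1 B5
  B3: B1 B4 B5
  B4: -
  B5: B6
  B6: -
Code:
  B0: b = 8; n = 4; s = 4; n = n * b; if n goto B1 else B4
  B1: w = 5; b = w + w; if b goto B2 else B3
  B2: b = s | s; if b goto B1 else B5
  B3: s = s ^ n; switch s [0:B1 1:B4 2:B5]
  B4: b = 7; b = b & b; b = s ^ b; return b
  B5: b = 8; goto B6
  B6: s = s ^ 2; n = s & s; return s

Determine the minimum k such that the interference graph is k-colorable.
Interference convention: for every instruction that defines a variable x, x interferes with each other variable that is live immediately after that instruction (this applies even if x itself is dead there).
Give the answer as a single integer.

Answer: 3

Working:
Block summaries:
  B0 def {b,n,s} use ∅
  B1 def {b,w} use ∅
  B2 def {b} use {s}
  B3 def {s} use {n,s}
  B4 def {b} use {s}
  B5 def {b} use ∅
  B6 def {n,s} use {s}

Backward fixpoint:
  B0: in=∅ out={n,s}
  B1: in={n,s} out={n,s}
  B2: in={n,s} out={n,s}
  B3: in={n,s} out={n,s}
  B4: in={s} out=∅
  B5: in={s} out={s}
  B6: in={s} out=∅

Interference:
  b: {n,s}
  n: {b,s,w}
  s: {b,n,w}
  w: {n,s}

Colouring:
  lower bound: {b,n,s} mutually conflict ⇒ χ ≥ 3
  3-colouring: r0={n}  r1={s}  r2={b,w}
  χ = 3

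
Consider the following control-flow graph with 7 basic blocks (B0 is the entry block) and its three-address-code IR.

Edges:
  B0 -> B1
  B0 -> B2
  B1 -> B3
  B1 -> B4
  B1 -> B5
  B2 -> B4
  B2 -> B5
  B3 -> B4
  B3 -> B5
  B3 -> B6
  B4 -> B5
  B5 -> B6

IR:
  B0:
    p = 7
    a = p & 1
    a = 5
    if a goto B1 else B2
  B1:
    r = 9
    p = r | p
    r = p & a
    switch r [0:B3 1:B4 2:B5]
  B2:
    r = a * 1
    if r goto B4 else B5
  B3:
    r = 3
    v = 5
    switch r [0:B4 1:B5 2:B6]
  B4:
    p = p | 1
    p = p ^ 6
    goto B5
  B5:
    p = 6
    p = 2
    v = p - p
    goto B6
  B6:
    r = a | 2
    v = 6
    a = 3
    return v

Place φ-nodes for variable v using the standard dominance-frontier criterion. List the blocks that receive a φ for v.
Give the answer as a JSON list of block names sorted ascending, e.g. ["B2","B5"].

idom tree: B1←B0 B2←B0 B3←B1 B4←B0 B5←B0 B6←B0
Dom at joins:
  B4: preds {B1,B2,B3}: {B0,B1} ∩ {B0,B2} ∩ {B0,B1,B3} = {B0}; idom=B0
  B5: preds {B1,B2,B3,B4}: {B0,B1} ∩ {B0,B2} ∩ {B0,B1,B3} ∩ {B0,B4} = {B0}; idom=B0
  B6: preds {B3,B5}: {B0,B1,B3} ∩ {B0,B5} = {B0}; idom=B0

DF walk-up:
  join B4 pred B1: B1 stop@B0
  join B4 pred B2: B2 stop@B0
  join B4 pred B3: B3→B1 stop@B0
  join B5 pred B1: B1 stop@B0
  join B5 pred B2: B2 stop@B0
  join B5 pred B3: B3→B1 stop@B0
  join B5 pred B4: B4 stop@B0
  join B6 pred B3: B3→B1 stop@B0
  join B6 pred B5: B5 stop@B0
  DF(B0)=∅
  DF(B1)={B4,B5,B6}
  DF(B2)={B4,B5}
  DF(B3)={B4,B5,B6}
  DF(B4)={B5}
  DF(B5)={B6}
  DF(B6)=∅

φ for v: defs {B3,B5,B6}
  DF⁺ = {B4,B5,B6}

Answer: ["B4", "B5", "B6"]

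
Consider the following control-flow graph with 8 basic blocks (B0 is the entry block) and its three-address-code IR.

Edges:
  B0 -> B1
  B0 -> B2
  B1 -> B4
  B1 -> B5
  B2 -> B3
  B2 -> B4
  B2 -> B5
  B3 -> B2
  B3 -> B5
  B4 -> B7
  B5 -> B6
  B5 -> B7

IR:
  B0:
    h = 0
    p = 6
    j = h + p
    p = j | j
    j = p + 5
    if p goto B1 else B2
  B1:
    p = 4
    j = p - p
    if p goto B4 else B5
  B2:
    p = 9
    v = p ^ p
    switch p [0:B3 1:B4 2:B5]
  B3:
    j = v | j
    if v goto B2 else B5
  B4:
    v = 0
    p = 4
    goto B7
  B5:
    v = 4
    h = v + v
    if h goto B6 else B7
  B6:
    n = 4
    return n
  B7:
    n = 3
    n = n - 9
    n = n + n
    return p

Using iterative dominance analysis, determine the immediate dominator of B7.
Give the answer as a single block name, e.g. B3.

idom tree: B1←B0 B2←B0 B3←B2 B4←B0 B5←B0 B6←B5 B7←B0
Dom at joins:
  B2: preds {B0,B3}: {B0} ∩ {B0,B2,B3} = {B0}; idom=B0
  B4: preds {B1,B2}: {B0,B1} ∩ {B0,B2} = {B0}; idom=B0
  B5: preds {B1,B2,B3}: {B0,B1} ∩ {B0,B2} ∩ {B0,B2,B3} = {B0}; idom=B0
  B7: preds {B4,B5}: {B0,B4} ∩ {B0,B5} = {B0}; idom=B0

idom(B7) = B0

Answer: B0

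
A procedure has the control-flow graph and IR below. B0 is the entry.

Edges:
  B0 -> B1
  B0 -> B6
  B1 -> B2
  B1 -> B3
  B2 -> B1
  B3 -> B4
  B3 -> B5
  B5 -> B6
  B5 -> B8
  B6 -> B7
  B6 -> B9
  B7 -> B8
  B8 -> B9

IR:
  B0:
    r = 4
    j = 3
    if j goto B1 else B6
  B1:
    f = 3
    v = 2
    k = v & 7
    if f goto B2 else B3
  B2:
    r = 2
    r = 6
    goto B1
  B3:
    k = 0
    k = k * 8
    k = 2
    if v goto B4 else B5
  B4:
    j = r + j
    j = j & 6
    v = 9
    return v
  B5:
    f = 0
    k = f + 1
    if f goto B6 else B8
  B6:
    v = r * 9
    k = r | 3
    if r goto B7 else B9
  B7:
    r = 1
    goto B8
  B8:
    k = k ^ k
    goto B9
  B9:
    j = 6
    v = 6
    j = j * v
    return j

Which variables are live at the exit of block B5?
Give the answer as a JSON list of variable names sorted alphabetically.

Answer: ["k", "r"]

Analysis:
Per-block:
  B0 def {j,r} use ∅
  B1 def {f,k,v} use ∅
  B2 def {r} use ∅
  B3 def {k} use {v}
  B4 def {j,v} use {j,r}
  B5 def {f,k} use ∅
  B6 def {k,v} use {r}
  B7 def {r} use ∅
  B8 def {k} use {k}
  B9 def {j,v} use ∅

Live sets:
  B0: in=∅ out={j,r}
  B1: in={j,r} out={j,r,v}
  B2: in={j} out={j,r}
  B3: in={j,r,v} out={j,r}
  B4: in={j,r} out=∅
  B5: in={r} out={k,r}
  B6: in={r} out={k}
  B7: in={k} out={k}
  B8: in={k} out=∅
  B9: in=∅ out=∅

live-out(B5) = ["k", "r"]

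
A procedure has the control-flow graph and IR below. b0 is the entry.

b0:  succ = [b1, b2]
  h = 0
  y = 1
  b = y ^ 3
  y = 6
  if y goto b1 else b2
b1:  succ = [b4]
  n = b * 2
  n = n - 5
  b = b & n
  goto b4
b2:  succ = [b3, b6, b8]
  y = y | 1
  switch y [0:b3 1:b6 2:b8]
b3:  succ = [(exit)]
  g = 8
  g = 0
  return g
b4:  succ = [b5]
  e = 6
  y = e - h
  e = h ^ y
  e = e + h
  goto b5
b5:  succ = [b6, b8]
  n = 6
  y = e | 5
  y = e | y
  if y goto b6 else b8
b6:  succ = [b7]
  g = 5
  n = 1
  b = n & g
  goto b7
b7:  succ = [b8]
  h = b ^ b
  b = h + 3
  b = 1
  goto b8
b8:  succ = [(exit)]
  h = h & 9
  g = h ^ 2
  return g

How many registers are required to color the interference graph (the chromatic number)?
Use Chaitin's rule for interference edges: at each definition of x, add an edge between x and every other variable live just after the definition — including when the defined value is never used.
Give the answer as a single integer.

Answer: 3

Derivation:
Block summaries:
  b0: {b,h,y} / ∅
  b1: {b,n} / {b}
  b2: {y} / {y}
  b3: {g} / ∅
  b4: {e,y} / {h}
  b5: {n,y} / {e}
  b6: {b,g,n} / ∅
  b7: {b,h} / {b}
  b8: {g,h} / {h}

Backward fixpoint:
  b0: in=∅ out={b,h,y}
  b1: in={b,h} out={h}
  b2: in={h,y} out={h}
  b3: in=∅ out=∅
  b4: in={h} out={e,h}
  b5: in={e,h} out={h}
  b6: in=∅ out={b}
  b7: in={b} out={h}
  b8: in={h} out=∅

Interfere edges:
  b — {h,n,y}
  e — {h,n,y}
  g — {n}
  h — {b,e,n,y}
  n — {b,e,g,h}
  y — {b,e,h}

Colouring:
  {b,h,n} pairwise interfere (3-clique) ⇒ χ ≥ 3
  3-colouring: c0={g,h}  c1={n,y}  c2={b,e}
  χ = 3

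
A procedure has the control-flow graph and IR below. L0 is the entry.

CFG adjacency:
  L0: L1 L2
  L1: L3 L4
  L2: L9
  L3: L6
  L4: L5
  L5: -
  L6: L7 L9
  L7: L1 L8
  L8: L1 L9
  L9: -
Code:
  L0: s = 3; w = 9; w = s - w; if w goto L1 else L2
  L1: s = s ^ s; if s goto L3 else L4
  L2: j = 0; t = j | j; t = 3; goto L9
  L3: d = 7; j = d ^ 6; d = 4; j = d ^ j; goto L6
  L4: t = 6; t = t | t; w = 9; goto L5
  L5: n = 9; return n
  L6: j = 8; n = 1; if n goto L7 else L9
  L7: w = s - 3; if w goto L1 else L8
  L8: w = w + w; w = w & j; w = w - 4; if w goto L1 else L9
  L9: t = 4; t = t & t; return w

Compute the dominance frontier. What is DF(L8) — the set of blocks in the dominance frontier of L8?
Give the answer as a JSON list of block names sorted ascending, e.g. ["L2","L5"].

Answer: ["L1", "L9"]

Working:
idom tree: L1←L0 L2←L0 L3←L1 L4←L1 L5←L4 L6←L3 L7←L6 L8←L7 L9←L0
Dom at joins:
  L1: preds {L0,L7,L8}: {L0} ∩ {L0,L1,L3,L6,L7} ∩ {L0,L1,L3,L6,L7,L8} = {L0}; idom=L0
  L9: preds {L2,L6,L8}: {L0,L2} ∩ {L0,L1,L3,L6} ∩ {L0,L1,L3,L6,L7,L8} = {L0}; idom=L0

Frontier:
  join L1 pred L0: · stop@L0
  join L1 pred L7: L7→L6→L3→L1 stop@L0
  join L1 pred L8: L8→L7→L6→L3→L1 stop@L0
  join L9 pred L2: L2 stop@L0
  join L9 pred L6: L6→L3→L1 stop@L0
  join L9 pred L8: L8→L7→L6→L3→L1 stop@L0
  DF(L0)=∅
  DF(L1)={L1,L9}
  DF(L2)={L9}
  DF(L3)={L1,L9}
  DF(L4)=∅
  DF(L5)=∅
  DF(L6)={L1,L9}
  DF(L7)={L1,L9}
  DF(L8)={L1,L9}
  DF(L9)=∅

DF(L8) = ["L1", "L9"]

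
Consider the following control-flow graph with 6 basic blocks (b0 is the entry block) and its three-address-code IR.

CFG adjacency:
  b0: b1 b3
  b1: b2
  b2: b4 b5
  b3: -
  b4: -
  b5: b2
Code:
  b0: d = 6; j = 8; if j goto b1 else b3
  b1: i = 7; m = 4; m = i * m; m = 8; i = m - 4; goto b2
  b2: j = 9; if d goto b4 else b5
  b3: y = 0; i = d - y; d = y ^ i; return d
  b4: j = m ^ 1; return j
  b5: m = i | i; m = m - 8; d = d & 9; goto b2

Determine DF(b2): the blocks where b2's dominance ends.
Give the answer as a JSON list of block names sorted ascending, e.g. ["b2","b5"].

idom tree: b1←b0 b2←b1 b3←b0 b4←b2 b5←b2
Dom at joins:
  b2: preds {b1,b5}: {b0,b1} ∩ {b0,b1,b2,b5} = {b0,b1}; idom=b1

DF derivation:
  b2←b1: walk · to b1
  b2←b5: walk b5→b2 to b1
  b0 → ∅
  b1 → ∅
  b2 → {b2}
  b3 → ∅
  b4 → ∅
  b5 → {b2}

DF(b2) = ["b2"]

Answer: ["b2"]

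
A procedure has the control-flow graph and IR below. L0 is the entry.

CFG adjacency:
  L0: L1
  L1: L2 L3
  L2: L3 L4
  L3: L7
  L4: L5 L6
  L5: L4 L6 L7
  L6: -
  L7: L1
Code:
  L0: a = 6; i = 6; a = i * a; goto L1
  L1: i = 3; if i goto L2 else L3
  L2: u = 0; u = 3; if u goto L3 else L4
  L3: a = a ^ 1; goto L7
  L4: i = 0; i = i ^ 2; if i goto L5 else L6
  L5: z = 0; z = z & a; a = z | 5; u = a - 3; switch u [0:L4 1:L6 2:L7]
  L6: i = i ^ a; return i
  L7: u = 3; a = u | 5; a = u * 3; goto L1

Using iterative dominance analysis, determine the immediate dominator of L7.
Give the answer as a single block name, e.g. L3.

idom tree: L1←L0 L2←L1 L3←L1 L4←L2 L5←L4 L6←L4 L7←L1
Dom at joins:
  L1: preds {L0,L7}: {L0} ∩ {L0,L1,L7} = {L0}; idom=L0
  L3: preds {L1,L2}: {L0,L1} ∩ {L0,L1,L2} = {L0,L1}; idom=L1
  L4: preds {L2,L5}: {L0,L1,L2} ∩ {L0,L1,L2,L4,L5} = {L0,L1,L2}; idom=L2
  L6: preds {L4,L5}: {L0,L1,L2,L4} ∩ {L0,L1,L2,L4,L5} = {L0,L1,L2,L4}; idom=L4
  L7: preds {L3,L5}: {L0,L1,L3} ∩ {L0,L1,L2,L4,L5} = {L0,L1}; idom=L1

idom(L7) = L1

Answer: L1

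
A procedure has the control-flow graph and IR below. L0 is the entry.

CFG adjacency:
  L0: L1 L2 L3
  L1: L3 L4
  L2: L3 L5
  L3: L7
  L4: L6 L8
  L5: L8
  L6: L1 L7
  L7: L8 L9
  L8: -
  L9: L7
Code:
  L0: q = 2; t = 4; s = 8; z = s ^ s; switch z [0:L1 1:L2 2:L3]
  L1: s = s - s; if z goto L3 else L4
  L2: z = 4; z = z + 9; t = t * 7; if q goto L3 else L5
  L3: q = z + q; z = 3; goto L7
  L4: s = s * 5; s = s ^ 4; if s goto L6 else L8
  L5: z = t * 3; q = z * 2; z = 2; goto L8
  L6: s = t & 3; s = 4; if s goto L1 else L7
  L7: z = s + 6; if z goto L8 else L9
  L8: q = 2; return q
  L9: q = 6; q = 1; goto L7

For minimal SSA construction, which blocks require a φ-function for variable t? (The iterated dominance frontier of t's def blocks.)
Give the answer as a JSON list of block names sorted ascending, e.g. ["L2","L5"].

Answer: ["L3", "L7", "L8"]

Derivation:
idom tree: L1←L0 L2←L0 L3←L0 L4←L1 L5←L2 L6←L4 L7←L0 L8←L0 L9←L7
Dom at joins:
  L1: preds {L0,L6}: {L0} ∩ {L0,L1,L4,L6} = {L0}; idom=L0
  L3: preds {L0,L1,L2}: {L0} ∩ {L0,L1} ∩ {L0,L2} = {L0}; idom=L0
  L7: preds {L3,L6,L9}: {L0,L3} ∩ {L0,L1,L4,L6} ∩ {L0,L7,L9} = {L0}; idom=L0
  L8: preds {L4,L5,L7}: {L0,L1,L4} ∩ {L0,L2,L5} ∩ {L0,L7} = {L0}; idom=L0

DF derivation:
  join L1 pred L0: · stop@L0
  join L1 pred L6: L6→L4→L1 stop@L0
  join L3 pred L0: · stop@L0
  join L3 pred L1: L1 stop@L0
  join L3 pred L2: L2 stop@L0
  join L7 pred L3: L3 stop@L0
  join L7 pred L6: L6→L4→L1 stop@L0
  join L7 pred L9: L9→L7 stop@L0
  join L8 pred L4: L4→L1 stop@L0
  join L8 pred L5: L5→L2 stop@L0
  join L8 pred L7: L7 stop@L0
  L0: DF=∅
  L1: DF={L1,L3,L7,L8}
  L2: DF={L3,L8}
  L3: DF={L7}
  L4: DF={L1,L7,L8}
  L5: DF={L8}
  L6: DF={L1,L7}
  L7: DF={L7,L8}
  L8: DF=∅
  L9: DF={L7}

φ for t: defs {L0,L2}
  DF⁺ = {L3,L7,L8}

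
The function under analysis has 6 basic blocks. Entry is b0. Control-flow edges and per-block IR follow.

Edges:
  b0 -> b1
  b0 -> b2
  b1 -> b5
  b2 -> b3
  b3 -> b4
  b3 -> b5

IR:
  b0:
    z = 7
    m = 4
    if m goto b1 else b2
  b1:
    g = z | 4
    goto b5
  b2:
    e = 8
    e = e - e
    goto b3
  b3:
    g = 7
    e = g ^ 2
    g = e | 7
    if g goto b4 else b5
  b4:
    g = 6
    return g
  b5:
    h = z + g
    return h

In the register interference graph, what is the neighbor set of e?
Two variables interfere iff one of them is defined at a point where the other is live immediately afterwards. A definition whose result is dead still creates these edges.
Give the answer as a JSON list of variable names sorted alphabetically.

Answer: ["z"]

Derivation:
def/use:
  b0: def={m,z} ue=∅
  b1: def={g} ue={z}
  b2: def={e} ue=∅
  b3: def={e,g} ue=∅
  b4: def={g} ue=∅
  b5: def={h} ue={g,z}

Live sets:
  live b0: ∅→{z}
  live b1: {z}→{g,z}
  live b2: {z}→{z}
  live b3: {z}→{g,z}
  live b4: ∅→∅
  live b5: {g,z}→∅

Interfere edges:
  e: {z}
  g: {z}
  h: ∅
  m: {z}
  z: {e,g,m}

N(e) = ["z"]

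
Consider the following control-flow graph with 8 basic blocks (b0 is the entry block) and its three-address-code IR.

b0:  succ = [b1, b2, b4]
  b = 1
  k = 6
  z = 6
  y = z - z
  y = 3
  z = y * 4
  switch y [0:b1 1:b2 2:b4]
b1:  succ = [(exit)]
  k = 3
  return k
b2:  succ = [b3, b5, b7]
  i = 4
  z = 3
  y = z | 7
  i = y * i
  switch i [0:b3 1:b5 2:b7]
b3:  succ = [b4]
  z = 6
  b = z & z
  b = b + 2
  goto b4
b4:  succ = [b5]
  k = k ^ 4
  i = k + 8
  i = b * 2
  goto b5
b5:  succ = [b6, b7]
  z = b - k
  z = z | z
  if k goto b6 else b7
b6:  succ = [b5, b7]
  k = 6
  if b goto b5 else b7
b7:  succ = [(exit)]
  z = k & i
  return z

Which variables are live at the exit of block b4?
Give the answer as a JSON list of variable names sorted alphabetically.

def/use:
  b0: {b,k,y,z} / ∅
  b1: {k} / ∅
  b2: {i,y,z} / ∅
  b3: {b,z} / ∅
  b4: {i,k} / {b,k}
  b5: {z} / {b,k}
  b6: {k} / {b}
  b7: {z} / {i,k}

Live sets:
  b0 li=∅ lo={b,k}
  b1 li=∅ lo=∅
  b2 li={b,k} lo={b,i,k}
  b3 li={k} lo={b,k}
  b4 li={b,k} lo={b,i,k}
  b5 li={b,i,k} lo={b,i,k}
  b6 li={b,i} lo={b,i,k}
  b7 li={i,k} lo=∅

live-out(b4) = ["b", "i", "k"]

Answer: ["b", "i", "k"]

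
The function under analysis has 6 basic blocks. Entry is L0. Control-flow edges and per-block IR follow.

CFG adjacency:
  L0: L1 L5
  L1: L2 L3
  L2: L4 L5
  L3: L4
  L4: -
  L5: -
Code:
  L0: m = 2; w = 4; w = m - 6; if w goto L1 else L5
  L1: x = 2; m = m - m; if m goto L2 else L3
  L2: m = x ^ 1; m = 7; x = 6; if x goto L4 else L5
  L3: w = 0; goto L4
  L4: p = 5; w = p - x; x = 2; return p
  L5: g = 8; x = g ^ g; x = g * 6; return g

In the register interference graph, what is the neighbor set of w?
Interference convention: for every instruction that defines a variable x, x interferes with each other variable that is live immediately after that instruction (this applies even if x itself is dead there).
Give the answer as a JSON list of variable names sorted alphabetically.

def/use:
  L0: {m,w} / ∅
  L1: {m,x} / {m}
  L2: {m,x} / {x}
  L3: {w} / ∅
  L4: {p,w,x} / {x}
  L5: {g,x} / ∅

Live sets:
  live L0: ∅→{m}
  live L1: {m}→{x}
  live L2: {x}→{x}
  live L3: {x}→{x}
  live L4: {x}→∅
  live L5: ∅→∅

Interfere edges:
  g↔{x}
  m↔{w,x}
  p↔{w,x}
  w↔{m,p,x}
  x↔{g,m,p,w}

N(w) = ["m", "p", "x"]

Answer: ["m", "p", "x"]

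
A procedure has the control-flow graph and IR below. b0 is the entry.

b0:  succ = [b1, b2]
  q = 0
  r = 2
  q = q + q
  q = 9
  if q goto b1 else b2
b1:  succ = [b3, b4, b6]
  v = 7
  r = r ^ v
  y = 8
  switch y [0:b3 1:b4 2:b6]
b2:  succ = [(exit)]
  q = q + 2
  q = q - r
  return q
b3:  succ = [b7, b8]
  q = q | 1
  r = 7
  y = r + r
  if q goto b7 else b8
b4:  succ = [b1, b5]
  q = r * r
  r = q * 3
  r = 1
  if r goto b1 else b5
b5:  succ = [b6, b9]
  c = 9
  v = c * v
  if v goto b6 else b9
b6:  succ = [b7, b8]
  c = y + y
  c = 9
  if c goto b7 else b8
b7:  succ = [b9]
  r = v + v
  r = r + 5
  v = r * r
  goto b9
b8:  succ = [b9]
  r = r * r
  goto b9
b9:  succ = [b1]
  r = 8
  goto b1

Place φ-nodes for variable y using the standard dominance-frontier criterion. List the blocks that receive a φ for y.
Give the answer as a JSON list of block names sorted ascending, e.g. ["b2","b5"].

idom tree: b1←b0 b2←b0 b3←b1 b4←b1 b5←b4 b6←b1 b7←b1 b8←b1 b9←b1
Dom∩ at merges:
  b1: preds {b0,b4,b9}: {b0} ∩ {b0,b1,b4} ∩ {b0,b1,b9} = {b0}; idom=b0
  b6: preds {b1,b5}: {b0,b1} ∩ {b0,b1,b4,b5} = {b0,b1}; idom=b1
  b7: preds {b3,b6}: {b0,b1,b3} ∩ {b0,b1,b6} = {b0,b1}; idom=b1
  b8: preds {b3,b6}: {b0,b1,b3} ∩ {b0,b1,b6} = {b0,b1}; idom=b1
  b9: preds {b5,b7,b8}: {b0,b1,b4,b5} ∩ {b0,b1,b7} ∩ {b0,b1,b8} = {b0,b1}; idom=b1

Frontier:
  b1←b0: walk · to b0
  b1←b4: walk b4→b1 to b0
  b1←b9: walk b9→b1 to b0
  b6←b1: walk · to b1
  b6←b5: walk b5→b4 to b1
  b7←b3: walk b3 to b1
  b7←b6: walk b6 to b1
  b8←b3: walk b3 to b1
  b8←b6: walk b6 to b1
  b9←b5: walk b5→b4 to b1
  b9←b7: walk b7 to b1
  b9←b8: walk b8 to b1
  b0 → ∅
  b1 → {b1}
  b2 → ∅
  b3 → {b7,b8}
  b4 → {b1,b6,b9}
  b5 → {b6,b9}
  b6 → {b7,b8}
  b7 → {b9}
  b8 → {b9}
  b9 → {b1}

φ for y: defs {b1,b3}
  DF⁺ = {b1,b7,b8,b9}

Answer: ["b1", "b7", "b8", "b9"]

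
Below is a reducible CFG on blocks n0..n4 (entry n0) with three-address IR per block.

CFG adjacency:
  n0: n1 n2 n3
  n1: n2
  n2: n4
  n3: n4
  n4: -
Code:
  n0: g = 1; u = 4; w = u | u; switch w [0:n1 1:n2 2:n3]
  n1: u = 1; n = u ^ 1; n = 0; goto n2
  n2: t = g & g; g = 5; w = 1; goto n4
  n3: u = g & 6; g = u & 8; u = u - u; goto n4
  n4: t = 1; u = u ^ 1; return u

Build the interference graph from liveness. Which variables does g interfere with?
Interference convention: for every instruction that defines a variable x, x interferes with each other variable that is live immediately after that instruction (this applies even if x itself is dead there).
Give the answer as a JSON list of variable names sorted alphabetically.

Answer: ["n", "u", "w"]

Analysis:
Per-block:
  n0 def {g,u,w} use ∅
  n1 def {n,u} use ∅
  n2 def {g,t,w} use {g}
  n3 def {g,u} use {g}
  n4 def {t,u} use {u}

Backward fixpoint:
  live n0: ∅→{g,u}
  live n1: {g}→{g,u}
  live n2: {g,u}→{u}
  live n3: {g}→{u}
  live n4: {u}→∅

Conflict graph:
  g↔{n,u,w}
  n↔{g,u}
  t↔{u}
  u↔{g,n,t,w}
  w↔{g,u}

N(g) = ["n", "u", "w"]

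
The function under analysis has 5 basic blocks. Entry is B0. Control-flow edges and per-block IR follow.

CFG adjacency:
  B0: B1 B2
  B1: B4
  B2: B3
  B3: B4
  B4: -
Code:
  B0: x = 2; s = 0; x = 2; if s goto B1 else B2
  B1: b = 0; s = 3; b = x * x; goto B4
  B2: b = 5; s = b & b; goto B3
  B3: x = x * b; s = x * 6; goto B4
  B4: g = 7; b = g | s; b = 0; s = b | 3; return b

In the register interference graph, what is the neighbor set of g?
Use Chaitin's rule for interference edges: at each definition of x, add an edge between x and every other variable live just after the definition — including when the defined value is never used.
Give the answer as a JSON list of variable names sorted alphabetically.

Block summaries:
  B0: def={s,x} ue=∅
  B1: def={b,s} ue={x}
  B2: def={b,s} ue=∅
  B3: def={s,x} ue={b,x}
  B4: def={b,g,s} ue={s}

Liveness:
  B0: in=∅ out={x}
  B1: in={x} out={s}
  B2: in={x} out={b,x}
  B3: in={b,x} out={s}
  B4: in={s} out=∅

Conflict graph:
  b — {s,x}
  g — {s}
  s — {b,g,x}
  x — {b,s}

N(g) = ["s"]

Answer: ["s"]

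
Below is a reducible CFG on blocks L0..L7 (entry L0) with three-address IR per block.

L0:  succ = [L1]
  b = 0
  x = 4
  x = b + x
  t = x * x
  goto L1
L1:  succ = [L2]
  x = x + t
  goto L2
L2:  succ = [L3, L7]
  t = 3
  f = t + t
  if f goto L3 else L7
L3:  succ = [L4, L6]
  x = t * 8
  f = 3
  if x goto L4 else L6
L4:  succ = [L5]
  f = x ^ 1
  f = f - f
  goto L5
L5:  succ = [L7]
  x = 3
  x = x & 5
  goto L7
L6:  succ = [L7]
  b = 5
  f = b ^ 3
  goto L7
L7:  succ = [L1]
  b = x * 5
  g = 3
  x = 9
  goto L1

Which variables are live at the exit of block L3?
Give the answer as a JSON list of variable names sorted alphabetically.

Answer: ["t", "x"]

Analysis:
Block summaries:
  L0 def {b,t,x} use ∅
  L1 def {x} use {t,x}
  L2 def {f,t} use ∅
  L3 def {f,x} use {t}
  L4 def {f} use {x}
  L5 def {x} use ∅
  L6 def {b,f} use ∅
  L7 def {b,g,x} use {x}

Live sets:
  live L0: ∅→{t,x}
  live L1: {t,x}→{x}
  live L2: {x}→{t,x}
  live L3: {t}→{t,x}
  live L4: {t,x}→{t}
  live L5: {t}→{t,x}
  live L6: {t,x}→{t,x}
  live L7: {t,x}→{t,x}

live-out(L3) = ["t", "x"]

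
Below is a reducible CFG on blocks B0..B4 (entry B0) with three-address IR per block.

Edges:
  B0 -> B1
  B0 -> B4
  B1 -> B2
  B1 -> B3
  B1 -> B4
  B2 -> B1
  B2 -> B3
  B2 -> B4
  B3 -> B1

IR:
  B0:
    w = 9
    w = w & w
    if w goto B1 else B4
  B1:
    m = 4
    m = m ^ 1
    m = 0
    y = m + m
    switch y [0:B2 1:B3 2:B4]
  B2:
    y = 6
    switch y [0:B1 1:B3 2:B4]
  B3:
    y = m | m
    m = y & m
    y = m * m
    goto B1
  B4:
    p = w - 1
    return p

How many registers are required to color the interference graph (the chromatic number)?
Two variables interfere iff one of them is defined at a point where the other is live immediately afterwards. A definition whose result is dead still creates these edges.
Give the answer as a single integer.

def/use:
  B0: def={w} ue=∅
  B1: def={m,y} ue=∅
  B2: def={y} ue=∅
  B3: def={m,y} ue={m}
  B4: def={p} ue={w}

Liveness:
  B0 li=∅ lo={w}
  B1 li={w} lo={m,w}
  B2 li={m,w} lo={m,w}
  B3 li={m,w} lo={w}
  B4 li={w} lo=∅

Interference:
  m↔{w,y}
  p↔∅
  w↔{m,y}
  y↔{m,w}

Colouring:
  {m,w,y} pairwise interfere (3-clique) ⇒ χ ≥ 3
  3-colouring: r0={m,p}  r1={w}  r2={y}
  χ = 3

Answer: 3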